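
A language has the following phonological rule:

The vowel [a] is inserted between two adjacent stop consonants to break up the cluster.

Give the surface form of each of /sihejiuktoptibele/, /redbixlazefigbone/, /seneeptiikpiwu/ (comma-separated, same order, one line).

/sihejiuktoptibele/: /k/ and /t/ form a stop–stop cluster, so [a] is inserted between them. /p/ and /t/ form a stop–stop cluster, so [a] is inserted between them. → [sihejiukatopatibele].
/redbixlazefigbone/: /d/ and /b/ form a stop–stop cluster, so [a] is inserted between them. /g/ and /b/ form a stop–stop cluster, so [a] is inserted between them. → [redabixlazefigabone].
/seneeptiikpiwu/: /p/ and /t/ form a stop–stop cluster, so [a] is inserted between them. /k/ and /p/ form a stop–stop cluster, so [a] is inserted between them. → [seneepatiikapiwu].

sihejiukatopatibele, redabixlazefigabone, seneepatiikapiwu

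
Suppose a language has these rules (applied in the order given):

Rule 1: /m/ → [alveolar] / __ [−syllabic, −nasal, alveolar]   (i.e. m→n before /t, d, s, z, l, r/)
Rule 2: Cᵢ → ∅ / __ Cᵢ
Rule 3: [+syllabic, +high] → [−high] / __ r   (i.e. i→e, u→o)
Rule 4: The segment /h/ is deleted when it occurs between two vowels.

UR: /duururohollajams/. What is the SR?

Rule 1 (nasal place assimilation): /m/ precedes the alveolar consonant /s/, so it assimilates in place to [n]. /duururohollajams/ → duururohollajans.
Rule 2 (degemination): /ll/ is a geminate; the first /l/ deletes. /duururohollajans/ → duururoholajans.
Rule 3 (pre-rhotic lowering): /u/ is a high vowel immediately before /r/, so it lowers to [o]. /u/ is a high vowel immediately before /r/, so it lowers to [o]. /duururoholajans/ → duororoholajans.
Rule 4 (intervocalic h-deletion): /h/ occurs between vowels /o/ and /o/, so it deletes. /duororoholajans/ → duororoolajans.

duororoolajans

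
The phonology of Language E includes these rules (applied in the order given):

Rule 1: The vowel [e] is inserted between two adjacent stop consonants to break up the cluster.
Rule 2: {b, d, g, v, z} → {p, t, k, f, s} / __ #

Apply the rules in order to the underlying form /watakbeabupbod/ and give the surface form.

Rule 1 (stop-cluster e-epenthesis): /k/ and /b/ form a stop–stop cluster, so [e] is inserted between them. /p/ and /b/ form a stop–stop cluster, so [e] is inserted between them. /watakbeabupbod/ → watakebeabupebod.
Rule 2 (final devoicing): /d/ is a voiced obstruent in word-final position, so it devoices to [t]. /watakebeabupebod/ → watakebeabupebot.

watakebeabupebot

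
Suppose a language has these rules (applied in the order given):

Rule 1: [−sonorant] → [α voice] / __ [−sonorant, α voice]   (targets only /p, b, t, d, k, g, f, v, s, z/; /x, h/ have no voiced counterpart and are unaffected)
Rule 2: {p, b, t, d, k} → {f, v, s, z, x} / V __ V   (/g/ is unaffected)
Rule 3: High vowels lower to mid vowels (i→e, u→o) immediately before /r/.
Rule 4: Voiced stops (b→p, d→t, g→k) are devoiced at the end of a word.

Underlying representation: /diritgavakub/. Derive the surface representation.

Rule 1 (regressive voicing assimilation): /t/ precedes the voiced obstruent /g/, so it voices to [d] by assimilation. /diritgavakub/ → diridgavakub.
Rule 2 (intervocalic spirantization): /k/ is a stop between vowels /a/ and /u/, so it spirantizes to the fricative [x]. /diridgavakub/ → diridgavaxub.
Rule 3 (pre-rhotic lowering): /i/ is a high vowel immediately before /r/, so it lowers to [e]. /diridgavaxub/ → deridgavaxub.
Rule 4 (final devoicing): /b/ is a voiced stop in word-final position, so it devoices to [p]. /deridgavaxub/ → deridgavaxup.

deridgavaxup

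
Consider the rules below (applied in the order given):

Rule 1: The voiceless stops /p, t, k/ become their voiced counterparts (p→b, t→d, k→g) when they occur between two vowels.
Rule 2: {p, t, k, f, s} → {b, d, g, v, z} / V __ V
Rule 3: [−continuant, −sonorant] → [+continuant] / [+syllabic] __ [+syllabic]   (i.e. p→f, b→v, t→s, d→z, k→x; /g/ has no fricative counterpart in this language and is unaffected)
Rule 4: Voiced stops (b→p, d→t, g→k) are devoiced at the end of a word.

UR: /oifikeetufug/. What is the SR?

Rule 1 (intervocalic voicing): /k/ is a voiceless stop between vowels /i/ and /e/, so it voices to [g]. /t/ is a voiceless stop between vowels /e/ and /u/, so it voices to [d]. /oifikeetufug/ → oifigeedufug.
Rule 2 (intervocalic voicing): /f/ is a voiceless obstruent between vowels /i/ and /i/, so it voices to [v]. /f/ is a voiceless obstruent between vowels /u/ and /u/, so it voices to [v]. /oifigeedufug/ → oivigeeduvug.
Rule 3 (intervocalic spirantization): /d/ is a stop between vowels /e/ and /u/, so it spirantizes to the fricative [z]. /oivigeeduvug/ → oivigeezuvug.
Rule 4 (final devoicing): /g/ is a voiced stop in word-final position, so it devoices to [k]. /oivigeezuvug/ → oivigeezuvuk.

oivigeezuvuk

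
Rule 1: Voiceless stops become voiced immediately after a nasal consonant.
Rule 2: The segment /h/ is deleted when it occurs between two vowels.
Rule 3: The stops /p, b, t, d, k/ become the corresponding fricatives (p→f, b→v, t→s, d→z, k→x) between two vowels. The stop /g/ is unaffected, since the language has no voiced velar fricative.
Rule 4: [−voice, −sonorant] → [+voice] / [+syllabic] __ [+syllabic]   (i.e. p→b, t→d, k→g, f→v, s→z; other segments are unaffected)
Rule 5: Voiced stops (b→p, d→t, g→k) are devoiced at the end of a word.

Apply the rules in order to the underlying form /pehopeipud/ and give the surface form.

Rule 1 (post-nasal voicing): no segment meets the environment; /pehopeipud/ is unchanged.
Rule 2 (intervocalic h-deletion): /h/ occurs between vowels /e/ and /o/, so it deletes. /pehopeipud/ → peopeipud.
Rule 3 (intervocalic spirantization): /p/ is a stop between vowels /o/ and /e/, so it spirantizes to the fricative [f]. /p/ is a stop between vowels /i/ and /u/, so it spirantizes to the fricative [f]. /peopeipud/ → peofeifud.
Rule 4 (intervocalic voicing): /f/ is a voiceless obstruent between vowels /o/ and /e/, so it voices to [v]. /f/ is a voiceless obstruent between vowels /i/ and /u/, so it voices to [v]. /peofeifud/ → peoveivud.
Rule 5 (final devoicing): /d/ is a voiced stop in word-final position, so it devoices to [t]. /peoveivud/ → peoveivut.

peoveivut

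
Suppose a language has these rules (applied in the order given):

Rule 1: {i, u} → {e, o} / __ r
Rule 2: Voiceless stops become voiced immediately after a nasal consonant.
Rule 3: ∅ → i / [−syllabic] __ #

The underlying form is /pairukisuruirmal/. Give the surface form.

paerukisoruermali

Rule 1 (pre-rhotic lowering): /i/ is a high vowel immediately before /r/, so it lowers to [e]. /u/ is a high vowel immediately before /r/, so it lowers to [o]. /i/ is a high vowel immediately before /r/, so it lowers to [e]. /pairukisuruirmal/ → paerukisoruermal.
Rule 2 (post-nasal voicing): no segment meets the environment; /paerukisoruermal/ is unchanged.
Rule 3 (final i-epenthesis): the form ends in the consonant /l/, so [i] is inserted word-finally. /paerukisoruermal/ → paerukisoruermali.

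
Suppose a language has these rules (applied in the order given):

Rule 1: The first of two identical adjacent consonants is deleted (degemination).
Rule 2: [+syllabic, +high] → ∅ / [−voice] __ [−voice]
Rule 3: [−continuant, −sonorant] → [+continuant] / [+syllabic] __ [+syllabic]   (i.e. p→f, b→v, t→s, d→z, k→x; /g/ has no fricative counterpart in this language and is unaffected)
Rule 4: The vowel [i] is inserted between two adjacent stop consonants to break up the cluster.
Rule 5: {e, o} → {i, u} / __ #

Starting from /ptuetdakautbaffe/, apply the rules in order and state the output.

Rule 1 (degemination): /ff/ is a geminate; the first /f/ deletes. /ptuetdakautbaffe/ → ptuetdakautbafe.
Rule 2 (high vowel syncope): no segment meets the environment; /ptuetdakautbafe/ is unchanged.
Rule 3 (intervocalic spirantization): /k/ is a stop between vowels /a/ and /a/, so it spirantizes to the fricative [x]. /ptuetdakautbafe/ → ptuetdaxautbafe.
Rule 4 (stop-cluster i-epenthesis): /p/ and /t/ form a stop–stop cluster, so [i] is inserted between them. /t/ and /d/ form a stop–stop cluster, so [i] is inserted between them. /t/ and /b/ form a stop–stop cluster, so [i] is inserted between them. /ptuetdaxautbafe/ → pituetidaxautibafe.
Rule 5 (final vowel raising): /e/ is a mid vowel in word-final position, so it raises to [i]. /pituetidaxautibafe/ → pituetidaxautibafi.

pituetidaxautibafi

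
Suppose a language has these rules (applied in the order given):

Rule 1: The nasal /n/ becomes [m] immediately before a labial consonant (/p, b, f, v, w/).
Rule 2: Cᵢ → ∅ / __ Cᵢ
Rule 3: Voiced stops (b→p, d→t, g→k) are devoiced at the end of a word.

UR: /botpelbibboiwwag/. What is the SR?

Rule 1 (nasal place assimilation): no segment meets the environment; /botpelbibboiwwag/ is unchanged.
Rule 2 (degemination): /bb/ is a geminate; the first /b/ deletes. /ww/ is a geminate; the first /w/ deletes. /botpelbibboiwwag/ → botpelbiboiwag.
Rule 3 (final devoicing): /g/ is a voiced stop in word-final position, so it devoices to [k]. /botpelbiboiwag/ → botpelbiboiwak.

botpelbiboiwak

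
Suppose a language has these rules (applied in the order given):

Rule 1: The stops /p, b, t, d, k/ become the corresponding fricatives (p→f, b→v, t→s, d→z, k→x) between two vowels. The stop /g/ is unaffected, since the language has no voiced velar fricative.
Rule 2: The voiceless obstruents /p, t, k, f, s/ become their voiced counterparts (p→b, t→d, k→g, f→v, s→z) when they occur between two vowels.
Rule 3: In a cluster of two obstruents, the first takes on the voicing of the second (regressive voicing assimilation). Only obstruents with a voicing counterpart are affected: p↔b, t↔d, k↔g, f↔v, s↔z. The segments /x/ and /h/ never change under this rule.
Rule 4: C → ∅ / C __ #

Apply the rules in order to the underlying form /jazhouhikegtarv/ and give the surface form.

Rule 1 (intervocalic spirantization): /k/ is a stop between vowels /i/ and /e/, so it spirantizes to the fricative [x]. /jazhouhikegtarv/ → jazhouhixegtarv.
Rule 2 (intervocalic voicing): no segment meets the environment; /jazhouhixegtarv/ is unchanged.
Rule 3 (regressive voicing assimilation): /z/ precedes the voiceless obstruent /h/, so it devoices to [s] by assimilation. /g/ precedes the voiceless obstruent /t/, so it devoices to [k] by assimilation. /jazhouhixegtarv/ → jashouhixektarv.
Rule 4 (final cluster simplification): /v/ is the second consonant of a word-final cluster /rv/, so it deletes. /jashouhixektarv/ → jashouhixektar.

jashouhixektar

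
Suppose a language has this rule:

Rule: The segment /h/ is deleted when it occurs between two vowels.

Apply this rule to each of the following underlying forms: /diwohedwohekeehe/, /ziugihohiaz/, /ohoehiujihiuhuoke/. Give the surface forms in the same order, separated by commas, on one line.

/diwohedwohekeehe/: /h/ occurs between vowels /o/ and /e/, so it deletes. /h/ occurs between vowels /o/ and /e/, so it deletes. /h/ occurs between vowels /e/ and /e/, so it deletes. → [diwoedwoekeee].
/ziugihohiaz/: /h/ occurs between vowels /i/ and /o/, so it deletes. /h/ occurs between vowels /o/ and /i/, so it deletes. → [ziugioiaz].
/ohoehiujihiuhuoke/: /h/ occurs between vowels /o/ and /o/, so it deletes. /h/ occurs between vowels /e/ and /i/, so it deletes. /h/ occurs between vowels /i/ and /i/, so it deletes. /h/ occurs between vowels /u/ and /u/, so it deletes. → [ooeiujiiuuoke].

diwoedwoekeee, ziugioiaz, ooeiujiiuuoke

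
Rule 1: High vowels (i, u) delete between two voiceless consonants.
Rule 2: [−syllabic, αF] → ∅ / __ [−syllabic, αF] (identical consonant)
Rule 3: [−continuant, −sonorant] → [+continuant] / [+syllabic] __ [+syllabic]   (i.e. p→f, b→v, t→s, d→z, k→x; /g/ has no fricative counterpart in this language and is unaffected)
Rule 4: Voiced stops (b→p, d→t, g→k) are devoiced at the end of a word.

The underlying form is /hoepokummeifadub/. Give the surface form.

Rule 1 (high vowel syncope): no segment meets the environment; /hoepokummeifadub/ is unchanged.
Rule 2 (degemination): /mm/ is a geminate; the first /m/ deletes. /hoepokummeifadub/ → hoepokumeifadub.
Rule 3 (intervocalic spirantization): /p/ is a stop between vowels /e/ and /o/, so it spirantizes to the fricative [f]. /k/ is a stop between vowels /o/ and /u/, so it spirantizes to the fricative [x]. /d/ is a stop between vowels /a/ and /u/, so it spirantizes to the fricative [z]. /hoepokumeifadub/ → hoefoxumeifazub.
Rule 4 (final devoicing): /b/ is a voiced stop in word-final position, so it devoices to [p]. /hoefoxumeifazub/ → hoefoxumeifazup.

hoefoxumeifazup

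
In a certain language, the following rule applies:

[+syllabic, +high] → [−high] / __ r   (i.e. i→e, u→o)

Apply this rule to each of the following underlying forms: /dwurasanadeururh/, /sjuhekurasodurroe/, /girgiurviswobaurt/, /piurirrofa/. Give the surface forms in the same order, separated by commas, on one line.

/dwurasanadeururh/: /u/ is a high vowel immediately before /r/, so it lowers to [o]. /u/ is a high vowel immediately before /r/, so it lowers to [o]. /u/ is a high vowel immediately before /r/, so it lowers to [o]. → [dworasanadeororh].
/sjuhekurasodurroe/: /u/ is a high vowel immediately before /r/, so it lowers to [o]. /u/ is a high vowel immediately before /r/, so it lowers to [o]. → [sjuhekorasodorroe].
/girgiurviswobaurt/: /i/ is a high vowel immediately before /r/, so it lowers to [e]. /u/ is a high vowel immediately before /r/, so it lowers to [o]. /u/ is a high vowel immediately before /r/, so it lowers to [o]. → [gergiorviswobaort].
/piurirrofa/: /u/ is a high vowel immediately before /r/, so it lowers to [o]. /i/ is a high vowel immediately before /r/, so it lowers to [e]. → [piorerrofa].

dworasanadeororh, sjuhekorasodorroe, gergiorviswobaort, piorerrofa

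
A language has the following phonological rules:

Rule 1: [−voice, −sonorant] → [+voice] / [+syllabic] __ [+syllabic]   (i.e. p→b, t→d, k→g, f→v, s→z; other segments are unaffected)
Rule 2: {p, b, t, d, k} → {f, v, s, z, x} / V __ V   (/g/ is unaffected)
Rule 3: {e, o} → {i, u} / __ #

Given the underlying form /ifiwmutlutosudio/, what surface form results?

Rule 1 (intervocalic voicing): /f/ is a voiceless obstruent between vowels /i/ and /i/, so it voices to [v]. /t/ is a voiceless obstruent between vowels /u/ and /o/, so it voices to [d]. /s/ is a voiceless obstruent between vowels /o/ and /u/, so it voices to [z]. /ifiwmutlutosudio/ → iviwmutludozudio.
Rule 2 (intervocalic spirantization): /d/ is a stop between vowels /u/ and /o/, so it spirantizes to the fricative [z]. /d/ is a stop between vowels /u/ and /i/, so it spirantizes to the fricative [z]. /iviwmutludozudio/ → iviwmutluzozuzio.
Rule 3 (final vowel raising): /o/ is a mid vowel in word-final position, so it raises to [u]. /iviwmutluzozuzio/ → iviwmutluzozuziu.

iviwmutluzozuziu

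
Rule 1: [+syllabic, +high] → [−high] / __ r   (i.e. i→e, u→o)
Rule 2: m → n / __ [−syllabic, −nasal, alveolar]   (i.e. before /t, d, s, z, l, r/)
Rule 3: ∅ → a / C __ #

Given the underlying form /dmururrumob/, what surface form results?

dmororrumoba

Rule 1 (pre-rhotic lowering): /u/ is a high vowel immediately before /r/, so it lowers to [o]. /u/ is a high vowel immediately before /r/, so it lowers to [o]. /dmururrumob/ → dmororrumob.
Rule 2 (nasal place assimilation): no segment meets the environment; /dmororrumob/ is unchanged.
Rule 3 (final a-epenthesis): the form ends in the consonant /b/, so [a] is inserted word-finally. /dmororrumob/ → dmororrumoba.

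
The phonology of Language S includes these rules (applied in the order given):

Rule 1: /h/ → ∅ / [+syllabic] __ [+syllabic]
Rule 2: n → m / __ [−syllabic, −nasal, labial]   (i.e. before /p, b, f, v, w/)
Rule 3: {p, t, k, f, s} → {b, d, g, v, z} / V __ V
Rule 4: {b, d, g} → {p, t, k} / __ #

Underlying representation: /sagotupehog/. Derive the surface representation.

sagodubeok

Rule 1 (intervocalic h-deletion): /h/ occurs between vowels /e/ and /o/, so it deletes. /sagotupehog/ → sagotupeog.
Rule 2 (nasal place assimilation): no segment meets the environment; /sagotupeog/ is unchanged.
Rule 3 (intervocalic voicing): /t/ is a voiceless obstruent between vowels /o/ and /u/, so it voices to [d]. /p/ is a voiceless obstruent between vowels /u/ and /e/, so it voices to [b]. /sagotupeog/ → sagodubeog.
Rule 4 (final devoicing): /g/ is a voiced stop in word-final position, so it devoices to [k]. /sagodubeog/ → sagodubeok.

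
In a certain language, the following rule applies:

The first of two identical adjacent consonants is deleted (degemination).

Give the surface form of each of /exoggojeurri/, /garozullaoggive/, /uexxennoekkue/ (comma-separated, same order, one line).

/exoggojeurri/: /gg/ is a geminate; the first /g/ deletes. /rr/ is a geminate; the first /r/ deletes. → [exogojeuri].
/garozullaoggive/: /ll/ is a geminate; the first /l/ deletes. /gg/ is a geminate; the first /g/ deletes. → [garozulaogive].
/uexxennoekkue/: /xx/ is a geminate; the first /x/ deletes. /nn/ is a geminate; the first /n/ deletes. /kk/ is a geminate; the first /k/ deletes. → [uexenoekue].

exogojeuri, garozulaogive, uexenoekue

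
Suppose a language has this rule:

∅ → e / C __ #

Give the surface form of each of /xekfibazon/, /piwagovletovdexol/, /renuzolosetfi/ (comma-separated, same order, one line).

/xekfibazon/: the form ends in the consonant /n/, so [e] is inserted word-finally. → [xekfibazone].
/piwagovletovdexol/: the form ends in the consonant /l/, so [e] is inserted word-finally. → [piwagovletovdexole].
/renuzolosetfi/: the rule's environment is not met; surfaces unchanged as [renuzolosetfi].

xekfibazone, piwagovletovdexole, renuzolosetfi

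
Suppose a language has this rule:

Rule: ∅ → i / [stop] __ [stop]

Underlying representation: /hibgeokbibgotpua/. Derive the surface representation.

/b/ and /g/ form a stop–stop cluster, so [i] is inserted between them.
/k/ and /b/ form a stop–stop cluster, so [i] is inserted between them.
/b/ and /g/ form a stop–stop cluster, so [i] is inserted between them.
/t/ and /p/ form a stop–stop cluster, so [i] is inserted between them.
Surface form: [hibigeokibibigotipua].

hibigeokibibigotipua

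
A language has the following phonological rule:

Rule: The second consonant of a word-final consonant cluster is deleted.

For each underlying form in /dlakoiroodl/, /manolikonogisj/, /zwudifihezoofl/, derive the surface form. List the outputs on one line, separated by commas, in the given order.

dlakoirood, manolikonogis, zwudifihezoof

/dlakoiroodl/: /l/ is the second consonant of a word-final cluster /dl/, so it deletes. → [dlakoirood].
/manolikonogisj/: /j/ is the second consonant of a word-final cluster /sj/, so it deletes. → [manolikonogis].
/zwudifihezoofl/: /l/ is the second consonant of a word-final cluster /fl/, so it deletes. → [zwudifihezoof].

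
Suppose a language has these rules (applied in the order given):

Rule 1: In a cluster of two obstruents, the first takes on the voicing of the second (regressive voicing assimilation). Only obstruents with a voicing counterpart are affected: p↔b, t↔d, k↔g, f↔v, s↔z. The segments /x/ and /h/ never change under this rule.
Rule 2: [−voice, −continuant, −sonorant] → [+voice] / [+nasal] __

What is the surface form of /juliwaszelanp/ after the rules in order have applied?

Rule 1 (regressive voicing assimilation): /s/ precedes the voiced obstruent /z/, so it voices to [z] by assimilation. /juliwaszelanp/ → juliwazzelanp.
Rule 2 (post-nasal voicing): /p/ is a voiceless stop immediately after the nasal /n/, so it voices to [b]. /juliwazzelanp/ → juliwazzelanb.

juliwazzelanb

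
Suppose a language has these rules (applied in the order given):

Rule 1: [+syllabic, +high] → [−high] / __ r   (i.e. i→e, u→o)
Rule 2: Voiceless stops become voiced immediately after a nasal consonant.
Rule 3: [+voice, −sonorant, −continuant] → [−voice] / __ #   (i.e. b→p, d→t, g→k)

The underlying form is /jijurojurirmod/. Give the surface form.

Rule 1 (pre-rhotic lowering): /u/ is a high vowel immediately before /r/, so it lowers to [o]. /u/ is a high vowel immediately before /r/, so it lowers to [o]. /i/ is a high vowel immediately before /r/, so it lowers to [e]. /jijurojurirmod/ → jijorojorermod.
Rule 2 (post-nasal voicing): no segment meets the environment; /jijorojorermod/ is unchanged.
Rule 3 (final devoicing): /d/ is a voiced stop in word-final position, so it devoices to [t]. /jijorojorermod/ → jijorojorermot.

jijorojorermot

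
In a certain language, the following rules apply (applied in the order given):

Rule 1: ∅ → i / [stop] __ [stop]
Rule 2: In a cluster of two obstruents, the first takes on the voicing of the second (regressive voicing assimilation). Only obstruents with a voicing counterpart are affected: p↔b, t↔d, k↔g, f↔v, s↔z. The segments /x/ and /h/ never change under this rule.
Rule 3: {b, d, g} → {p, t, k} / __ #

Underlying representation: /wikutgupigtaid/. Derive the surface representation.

wikutigupigitait

Rule 1 (stop-cluster i-epenthesis): /t/ and /g/ form a stop–stop cluster, so [i] is inserted between them. /g/ and /t/ form a stop–stop cluster, so [i] is inserted between them. /wikutgupigtaid/ → wikutigupigitaid.
Rule 2 (regressive voicing assimilation): no segment meets the environment; /wikutigupigitaid/ is unchanged.
Rule 3 (final devoicing): /d/ is a voiced stop in word-final position, so it devoices to [t]. /wikutigupigitaid/ → wikutigupigitait.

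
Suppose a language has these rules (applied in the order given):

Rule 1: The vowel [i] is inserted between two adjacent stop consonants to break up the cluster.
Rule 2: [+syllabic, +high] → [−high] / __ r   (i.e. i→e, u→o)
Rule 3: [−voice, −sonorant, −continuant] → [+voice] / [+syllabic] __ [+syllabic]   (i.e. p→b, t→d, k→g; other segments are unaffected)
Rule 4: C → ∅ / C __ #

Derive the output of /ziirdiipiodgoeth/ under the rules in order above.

zierdiibiodigoet

Rule 1 (stop-cluster i-epenthesis): /d/ and /g/ form a stop–stop cluster, so [i] is inserted between them. /ziirdiipiodgoeth/ → ziirdiipiodigoeth.
Rule 2 (pre-rhotic lowering): /i/ is a high vowel immediately before /r/, so it lowers to [e]. /ziirdiipiodigoeth/ → zierdiipiodigoeth.
Rule 3 (intervocalic voicing): /p/ is a voiceless stop between vowels /i/ and /i/, so it voices to [b]. /zierdiipiodigoeth/ → zierdiibiodigoeth.
Rule 4 (final cluster simplification): /h/ is the second consonant of a word-final cluster /th/, so it deletes. /zierdiibiodigoeth/ → zierdiibiodigoet.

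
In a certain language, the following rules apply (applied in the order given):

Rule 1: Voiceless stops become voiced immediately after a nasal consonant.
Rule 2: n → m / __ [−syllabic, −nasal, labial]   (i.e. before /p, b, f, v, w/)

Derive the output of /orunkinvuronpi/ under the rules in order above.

Rule 1 (post-nasal voicing): /k/ is a voiceless stop immediately after the nasal /n/, so it voices to [g]. /p/ is a voiceless stop immediately after the nasal /n/, so it voices to [b]. /orunkinvuronpi/ → orunginvuronbi.
Rule 2 (nasal place assimilation): /n/ precedes the labial consonant /v/, so it assimilates in place to [m]. /n/ precedes the labial consonant /b/, so it assimilates in place to [m]. /orunginvuronbi/ → orungimvurombi.

orungimvurombi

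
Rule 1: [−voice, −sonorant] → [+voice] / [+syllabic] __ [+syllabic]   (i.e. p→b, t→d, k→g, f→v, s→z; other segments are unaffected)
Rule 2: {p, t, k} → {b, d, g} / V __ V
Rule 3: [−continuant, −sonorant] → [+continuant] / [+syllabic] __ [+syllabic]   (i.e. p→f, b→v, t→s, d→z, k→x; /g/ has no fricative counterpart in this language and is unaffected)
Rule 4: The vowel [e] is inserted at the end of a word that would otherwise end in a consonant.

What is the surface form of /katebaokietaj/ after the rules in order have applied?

kazevaogiezaje

Rule 1 (intervocalic voicing): /t/ is a voiceless obstruent between vowels /a/ and /e/, so it voices to [d]. /k/ is a voiceless obstruent between vowels /o/ and /i/, so it voices to [g]. /t/ is a voiceless obstruent between vowels /e/ and /a/, so it voices to [d]. /katebaokietaj/ → kadebaogiedaj.
Rule 2 (intervocalic voicing): no segment meets the environment; /kadebaogiedaj/ is unchanged.
Rule 3 (intervocalic spirantization): /d/ is a stop between vowels /a/ and /e/, so it spirantizes to the fricative [z]. /b/ is a stop between vowels /e/ and /a/, so it spirantizes to the fricative [v]. /d/ is a stop between vowels /e/ and /a/, so it spirantizes to the fricative [z]. /kadebaogiedaj/ → kazevaogiezaj.
Rule 4 (final e-epenthesis): the form ends in the consonant /j/, so [e] is inserted word-finally. /kazevaogiezaj/ → kazevaogiezaje.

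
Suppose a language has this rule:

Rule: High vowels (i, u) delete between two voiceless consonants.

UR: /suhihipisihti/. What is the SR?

shhpshti

/u/ is a high vowel flanked by voiceless consonants /s/ and /h/, so it deletes.
/i/ is a high vowel flanked by voiceless consonants /h/ and /h/, so it deletes.
/i/ is a high vowel flanked by voiceless consonants /h/ and /p/, so it deletes.
/i/ is a high vowel flanked by voiceless consonants /p/ and /s/, so it deletes.
/i/ is a high vowel flanked by voiceless consonants /s/ and /h/, so it deletes.
The other instance of /i/ does not occur in the required environment and remains unchanged.
Surface form: [shhpshti].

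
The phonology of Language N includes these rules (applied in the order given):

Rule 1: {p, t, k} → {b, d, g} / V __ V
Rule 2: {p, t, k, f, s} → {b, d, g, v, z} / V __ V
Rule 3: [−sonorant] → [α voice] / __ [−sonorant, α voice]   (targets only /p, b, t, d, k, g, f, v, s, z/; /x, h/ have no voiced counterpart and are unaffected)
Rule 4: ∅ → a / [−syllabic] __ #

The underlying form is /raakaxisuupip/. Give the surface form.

Rule 1 (intervocalic voicing): /k/ is a voiceless stop between vowels /a/ and /a/, so it voices to [g]. /p/ is a voiceless stop between vowels /u/ and /i/, so it voices to [b]. /raakaxisuupip/ → raagaxisuubip.
Rule 2 (intervocalic voicing): /s/ is a voiceless obstruent between vowels /i/ and /u/, so it voices to [z]. /raagaxisuubip/ → raagaxizuubip.
Rule 3 (regressive voicing assimilation): no segment meets the environment; /raagaxizuubip/ is unchanged.
Rule 4 (final a-epenthesis): the form ends in the consonant /p/, so [a] is inserted word-finally. /raagaxizuubip/ → raagaxizuubipa.

raagaxizuubipa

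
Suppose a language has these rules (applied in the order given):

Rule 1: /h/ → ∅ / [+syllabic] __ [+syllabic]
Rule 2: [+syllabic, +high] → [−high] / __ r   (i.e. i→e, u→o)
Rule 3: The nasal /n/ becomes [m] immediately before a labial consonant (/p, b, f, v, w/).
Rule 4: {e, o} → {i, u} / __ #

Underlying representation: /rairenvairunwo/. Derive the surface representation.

raeremvaerumwu

Rule 1 (intervocalic h-deletion): no segment meets the environment; /rairenvairunwo/ is unchanged.
Rule 2 (pre-rhotic lowering): /i/ is a high vowel immediately before /r/, so it lowers to [e]. /i/ is a high vowel immediately before /r/, so it lowers to [e]. /rairenvairunwo/ → raerenvaerunwo.
Rule 3 (nasal place assimilation): /n/ precedes the labial consonant /v/, so it assimilates in place to [m]. /n/ precedes the labial consonant /w/, so it assimilates in place to [m]. /raerenvaerunwo/ → raeremvaerumwo.
Rule 4 (final vowel raising): /o/ is a mid vowel in word-final position, so it raises to [u]. /raeremvaerumwo/ → raeremvaerumwu.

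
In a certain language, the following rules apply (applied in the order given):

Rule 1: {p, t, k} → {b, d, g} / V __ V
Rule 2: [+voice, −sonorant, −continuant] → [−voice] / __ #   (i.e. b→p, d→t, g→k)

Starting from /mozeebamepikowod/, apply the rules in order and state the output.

mozeebamebigowot

Rule 1 (intervocalic voicing): /p/ is a voiceless stop between vowels /e/ and /i/, so it voices to [b]. /k/ is a voiceless stop between vowels /i/ and /o/, so it voices to [g]. /mozeebamepikowod/ → mozeebamebigowod.
Rule 2 (final devoicing): /d/ is a voiced stop in word-final position, so it devoices to [t]. /mozeebamebigowod/ → mozeebamebigowot.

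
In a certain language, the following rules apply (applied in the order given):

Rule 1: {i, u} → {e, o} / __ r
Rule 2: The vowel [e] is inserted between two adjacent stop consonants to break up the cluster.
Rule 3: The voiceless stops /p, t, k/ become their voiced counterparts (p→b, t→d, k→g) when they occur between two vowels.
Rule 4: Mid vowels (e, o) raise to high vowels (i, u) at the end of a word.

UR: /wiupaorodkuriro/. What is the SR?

wiubaorodegoreru

Rule 1 (pre-rhotic lowering): /u/ is a high vowel immediately before /r/, so it lowers to [o]. /i/ is a high vowel immediately before /r/, so it lowers to [e]. /wiupaorodkuriro/ → wiupaorodkorero.
Rule 2 (stop-cluster e-epenthesis): /d/ and /k/ form a stop–stop cluster, so [e] is inserted between them. /wiupaorodkorero/ → wiupaorodekorero.
Rule 3 (intervocalic voicing): /p/ is a voiceless stop between vowels /u/ and /a/, so it voices to [b]. /k/ is a voiceless stop between vowels /e/ and /o/, so it voices to [g]. /wiupaorodekorero/ → wiubaorodegorero.
Rule 4 (final vowel raising): /o/ is a mid vowel in word-final position, so it raises to [u]. /wiubaorodegorero/ → wiubaorodegoreru.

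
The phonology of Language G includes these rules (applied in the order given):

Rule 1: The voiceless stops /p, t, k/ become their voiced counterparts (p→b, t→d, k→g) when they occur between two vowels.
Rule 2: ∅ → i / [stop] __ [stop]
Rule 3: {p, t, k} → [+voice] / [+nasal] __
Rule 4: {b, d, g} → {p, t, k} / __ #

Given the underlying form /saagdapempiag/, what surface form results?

Rule 1 (intervocalic voicing): /p/ is a voiceless stop between vowels /a/ and /e/, so it voices to [b]. /saagdapempiag/ → saagdabempiag.
Rule 2 (stop-cluster i-epenthesis): /g/ and /d/ form a stop–stop cluster, so [i] is inserted between them. /saagdabempiag/ → saagidabempiag.
Rule 3 (post-nasal voicing): /p/ is a voiceless stop immediately after the nasal /m/, so it voices to [b]. /saagidabempiag/ → saagidabembiag.
Rule 4 (final devoicing): /g/ is a voiced stop in word-final position, so it devoices to [k]. /saagidabembiag/ → saagidabembiak.

saagidabembiak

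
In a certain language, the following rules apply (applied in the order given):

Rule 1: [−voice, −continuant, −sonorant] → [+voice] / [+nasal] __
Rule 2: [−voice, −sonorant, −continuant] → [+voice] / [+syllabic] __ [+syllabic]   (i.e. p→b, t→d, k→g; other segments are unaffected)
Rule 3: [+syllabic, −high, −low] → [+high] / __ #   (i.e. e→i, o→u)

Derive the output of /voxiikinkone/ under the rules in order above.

Rule 1 (post-nasal voicing): /k/ is a voiceless stop immediately after the nasal /n/, so it voices to [g]. /voxiikinkone/ → voxiikingone.
Rule 2 (intervocalic voicing): /k/ is a voiceless stop between vowels /i/ and /i/, so it voices to [g]. /voxiikingone/ → voxiigingone.
Rule 3 (final vowel raising): /e/ is a mid vowel in word-final position, so it raises to [i]. /voxiigingone/ → voxiigingoni.

voxiigingoni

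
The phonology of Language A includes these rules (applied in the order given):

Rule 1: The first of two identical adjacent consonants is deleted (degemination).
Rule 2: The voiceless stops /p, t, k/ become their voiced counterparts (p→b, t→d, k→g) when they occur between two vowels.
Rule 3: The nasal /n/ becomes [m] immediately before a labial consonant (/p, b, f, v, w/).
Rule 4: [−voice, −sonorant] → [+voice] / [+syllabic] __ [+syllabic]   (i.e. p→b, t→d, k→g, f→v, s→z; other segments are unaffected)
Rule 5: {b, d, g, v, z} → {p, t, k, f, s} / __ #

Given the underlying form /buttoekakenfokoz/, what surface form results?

budoegagemfogos

Rule 1 (degemination): /tt/ is a geminate; the first /t/ deletes. /buttoekakenfokoz/ → butoekakenfokoz.
Rule 2 (intervocalic voicing): /t/ is a voiceless stop between vowels /u/ and /o/, so it voices to [d]. /k/ is a voiceless stop between vowels /e/ and /a/, so it voices to [g]. /k/ is a voiceless stop between vowels /a/ and /e/, so it voices to [g]. /k/ is a voiceless stop between vowels /o/ and /o/, so it voices to [g]. /butoekakenfokoz/ → budoegagenfogoz.
Rule 3 (nasal place assimilation): /n/ precedes the labial consonant /f/, so it assimilates in place to [m]. /budoegagenfogoz/ → budoegagemfogoz.
Rule 4 (intervocalic voicing): no segment meets the environment; /budoegagemfogoz/ is unchanged.
Rule 5 (final devoicing): /z/ is a voiced obstruent in word-final position, so it devoices to [s]. /budoegagemfogoz/ → budoegagemfogos.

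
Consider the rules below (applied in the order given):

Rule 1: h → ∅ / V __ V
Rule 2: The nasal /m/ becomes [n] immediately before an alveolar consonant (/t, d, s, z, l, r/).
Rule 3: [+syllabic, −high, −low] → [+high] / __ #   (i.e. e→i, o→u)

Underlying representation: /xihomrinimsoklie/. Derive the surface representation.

xionrininsoklii

Rule 1 (intervocalic h-deletion): /h/ occurs between vowels /i/ and /o/, so it deletes. /xihomrinimsoklie/ → xiomrinimsoklie.
Rule 2 (nasal place assimilation): /m/ precedes the alveolar consonant /r/, so it assimilates in place to [n]. /m/ precedes the alveolar consonant /s/, so it assimilates in place to [n]. /xiomrinimsoklie/ → xionrininsoklie.
Rule 3 (final vowel raising): /e/ is a mid vowel in word-final position, so it raises to [i]. /xionrininsoklie/ → xionrininsoklii.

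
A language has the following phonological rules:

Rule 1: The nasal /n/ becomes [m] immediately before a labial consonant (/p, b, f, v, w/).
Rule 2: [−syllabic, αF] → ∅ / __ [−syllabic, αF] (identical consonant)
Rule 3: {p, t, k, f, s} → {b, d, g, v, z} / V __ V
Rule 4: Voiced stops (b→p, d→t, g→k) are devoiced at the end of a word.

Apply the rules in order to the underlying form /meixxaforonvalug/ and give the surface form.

meixavoromvaluk

Rule 1 (nasal place assimilation): /n/ precedes the labial consonant /v/, so it assimilates in place to [m]. /meixxaforonvalug/ → meixxaforomvalug.
Rule 2 (degemination): /xx/ is a geminate; the first /x/ deletes. /meixxaforomvalug/ → meixaforomvalug.
Rule 3 (intervocalic voicing): /f/ is a voiceless obstruent between vowels /a/ and /o/, so it voices to [v]. /meixaforomvalug/ → meixavoromvalug.
Rule 4 (final devoicing): /g/ is a voiced stop in word-final position, so it devoices to [k]. /meixavoromvalug/ → meixavoromvaluk.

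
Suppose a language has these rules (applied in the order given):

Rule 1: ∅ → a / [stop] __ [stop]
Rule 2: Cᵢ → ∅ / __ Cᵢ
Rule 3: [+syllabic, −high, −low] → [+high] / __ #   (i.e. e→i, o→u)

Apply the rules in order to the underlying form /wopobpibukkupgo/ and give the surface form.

wopobapibukakupagu

Rule 1 (stop-cluster a-epenthesis): /b/ and /p/ form a stop–stop cluster, so [a] is inserted between them. /k/ and /k/ form a stop–stop cluster, so [a] is inserted between them. /p/ and /g/ form a stop–stop cluster, so [a] is inserted between them. /wopobpibukkupgo/ → wopobapibukakupago.
Rule 2 (degemination): no segment meets the environment; /wopobapibukakupago/ is unchanged.
Rule 3 (final vowel raising): /o/ is a mid vowel in word-final position, so it raises to [u]. /wopobapibukakupago/ → wopobapibukakupagu.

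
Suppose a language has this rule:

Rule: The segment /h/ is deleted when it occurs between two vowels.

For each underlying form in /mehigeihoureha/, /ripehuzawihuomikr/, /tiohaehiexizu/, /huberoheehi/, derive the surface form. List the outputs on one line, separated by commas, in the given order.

/mehigeihoureha/: /h/ occurs between vowels /e/ and /i/, so it deletes. /h/ occurs between vowels /i/ and /o/, so it deletes. /h/ occurs between vowels /e/ and /a/, so it deletes. → [meigeiourea].
/ripehuzawihuomikr/: /h/ occurs between vowels /e/ and /u/, so it deletes. /h/ occurs between vowels /i/ and /u/, so it deletes. → [ripeuzawiuomikr].
/tiohaehiexizu/: /h/ occurs between vowels /o/ and /a/, so it deletes. /h/ occurs between vowels /e/ and /i/, so it deletes. → [tioaeiexizu].
/huberoheehi/: /h/ occurs between vowels /o/ and /e/, so it deletes. /h/ occurs between vowels /e/ and /i/, so it deletes. → [huberoeei].

meigeiourea, ripeuzawiuomikr, tioaeiexizu, huberoeei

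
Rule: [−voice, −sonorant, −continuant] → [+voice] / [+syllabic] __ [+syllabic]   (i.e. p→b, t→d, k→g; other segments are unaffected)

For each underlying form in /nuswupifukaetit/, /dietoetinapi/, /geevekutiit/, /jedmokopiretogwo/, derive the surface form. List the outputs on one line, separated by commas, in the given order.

nuswubifugaedit, diedoedinabi, geevegudiit, jedmogobiredogwo

/nuswupifukaetit/: /p/ is a voiceless stop between vowels /u/ and /i/, so it voices to [b]. /k/ is a voiceless stop between vowels /u/ and /a/, so it voices to [g]. /t/ is a voiceless stop between vowels /e/ and /i/, so it voices to [d]. → [nuswubifugaedit].
/dietoetinapi/: /t/ is a voiceless stop between vowels /e/ and /o/, so it voices to [d]. /t/ is a voiceless stop between vowels /e/ and /i/, so it voices to [d]. /p/ is a voiceless stop between vowels /a/ and /i/, so it voices to [b]. → [diedoedinabi].
/geevekutiit/: /k/ is a voiceless stop between vowels /e/ and /u/, so it voices to [g]. /t/ is a voiceless stop between vowels /u/ and /i/, so it voices to [d]. → [geevegudiit].
/jedmokopiretogwo/: /k/ is a voiceless stop between vowels /o/ and /o/, so it voices to [g]. /p/ is a voiceless stop between vowels /o/ and /i/, so it voices to [b]. /t/ is a voiceless stop between vowels /e/ and /o/, so it voices to [d]. → [jedmogobiredogwo].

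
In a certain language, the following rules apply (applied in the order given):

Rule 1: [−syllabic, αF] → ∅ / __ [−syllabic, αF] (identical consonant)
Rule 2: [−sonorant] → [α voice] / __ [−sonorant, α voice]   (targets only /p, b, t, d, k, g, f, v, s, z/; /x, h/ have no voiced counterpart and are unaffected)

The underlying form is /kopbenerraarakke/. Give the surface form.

kobbeneraarake

Rule 1 (degemination): /rr/ is a geminate; the first /r/ deletes. /kk/ is a geminate; the first /k/ deletes. /kopbenerraarakke/ → kopbeneraarake.
Rule 2 (regressive voicing assimilation): /p/ precedes the voiced obstruent /b/, so it voices to [b] by assimilation. /kopbeneraarake/ → kobbeneraarake.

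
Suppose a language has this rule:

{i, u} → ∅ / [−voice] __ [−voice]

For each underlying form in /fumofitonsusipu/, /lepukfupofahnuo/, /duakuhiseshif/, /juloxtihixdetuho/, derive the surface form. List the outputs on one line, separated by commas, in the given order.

/fumofitonsusipu/: /i/ is a high vowel flanked by voiceless consonants /f/ and /t/, so it deletes. /u/ is a high vowel flanked by voiceless consonants /s/ and /s/, so it deletes. /i/ is a high vowel flanked by voiceless consonants /s/ and /p/, so it deletes. → [fumoftonsspu].
/lepukfupofahnuo/: /u/ is a high vowel flanked by voiceless consonants /p/ and /k/, so it deletes. /u/ is a high vowel flanked by voiceless consonants /f/ and /p/, so it deletes. → [lepkfpofahnuo].
/duakuhiseshif/: /u/ is a high vowel flanked by voiceless consonants /k/ and /h/, so it deletes. /i/ is a high vowel flanked by voiceless consonants /h/ and /s/, so it deletes. /i/ is a high vowel flanked by voiceless consonants /h/ and /f/, so it deletes. → [duakhseshf].
/juloxtihixdetuho/: /i/ is a high vowel flanked by voiceless consonants /t/ and /h/, so it deletes. /i/ is a high vowel flanked by voiceless consonants /h/ and /x/, so it deletes. /u/ is a high vowel flanked by voiceless consonants /t/ and /h/, so it deletes. → [juloxthxdetho].

fumoftonsspu, lepkfpofahnuo, duakhseshf, juloxthxdetho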